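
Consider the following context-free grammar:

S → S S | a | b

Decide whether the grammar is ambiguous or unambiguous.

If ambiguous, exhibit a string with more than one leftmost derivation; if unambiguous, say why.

Ambiguous - the string 'a b b a' has two distinct leftmost derivations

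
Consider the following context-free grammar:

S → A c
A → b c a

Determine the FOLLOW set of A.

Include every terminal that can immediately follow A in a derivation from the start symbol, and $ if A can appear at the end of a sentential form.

We compute FOLLOW(A) using the standard algorithm.
FOLLOW(S) starts with {$}.
FIRST(A) = {b}
FIRST(S) = {b}
FOLLOW(A) = {c}
FOLLOW(S) = {$}
Therefore, FOLLOW(A) = {c}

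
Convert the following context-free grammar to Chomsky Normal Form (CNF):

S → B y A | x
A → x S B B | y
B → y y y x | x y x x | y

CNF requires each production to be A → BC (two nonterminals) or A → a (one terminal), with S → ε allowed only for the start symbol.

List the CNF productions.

TY → y; S → x; TX → x; A → y; B → y; S → B X0; X0 → TY A; A → TX X1; X1 → S X2; X2 → B B; B → TY X3; X3 → TY X4; X4 → TY TX; B → TX X5; X5 → TY X6; X6 → TX TX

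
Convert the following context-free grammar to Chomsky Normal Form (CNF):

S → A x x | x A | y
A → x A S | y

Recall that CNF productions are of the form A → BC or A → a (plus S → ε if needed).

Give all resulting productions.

TX → x; S → y; A → y; S → A X0; X0 → TX TX; S → TX A; A → TX X1; X1 → A S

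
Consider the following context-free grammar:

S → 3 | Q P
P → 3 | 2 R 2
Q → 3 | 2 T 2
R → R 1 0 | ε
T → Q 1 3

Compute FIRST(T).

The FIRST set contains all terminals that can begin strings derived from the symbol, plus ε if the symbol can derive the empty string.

We compute FIRST(T) using the standard algorithm.
FIRST(P) = {2, 3}
FIRST(Q) = {2, 3}
FIRST(R) = {1, ε}
FIRST(S) = {2, 3}
FIRST(T) = {2, 3}
Therefore, FIRST(T) = {2, 3}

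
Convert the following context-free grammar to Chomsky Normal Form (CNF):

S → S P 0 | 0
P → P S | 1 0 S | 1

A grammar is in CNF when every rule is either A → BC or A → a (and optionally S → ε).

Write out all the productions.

T0 → 0; S → 0; T1 → 1; P → 1; S → S X0; X0 → P T0; P → P S; P → T1 X1; X1 → T0 S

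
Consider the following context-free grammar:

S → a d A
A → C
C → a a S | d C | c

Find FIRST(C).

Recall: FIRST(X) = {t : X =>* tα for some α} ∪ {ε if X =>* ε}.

We compute FIRST(C) using the standard algorithm.
FIRST(A) = {a, c, d}
FIRST(C) = {a, c, d}
FIRST(S) = {a}
Therefore, FIRST(C) = {a, c, d}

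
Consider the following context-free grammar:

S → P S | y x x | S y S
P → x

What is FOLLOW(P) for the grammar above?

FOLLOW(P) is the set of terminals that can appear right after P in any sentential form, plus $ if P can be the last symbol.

We compute FOLLOW(P) using the standard algorithm.
FOLLOW(S) starts with {$}.
FIRST(P) = {x}
FIRST(S) = {x, y}
FOLLOW(P) = {x, y}
FOLLOW(S) = {$, y}
Therefore, FOLLOW(P) = {x, y}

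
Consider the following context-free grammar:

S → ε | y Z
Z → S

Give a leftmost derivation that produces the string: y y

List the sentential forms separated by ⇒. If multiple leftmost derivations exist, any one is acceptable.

S ⇒ y Z ⇒ y S ⇒ y y Z ⇒ y y S ⇒ y y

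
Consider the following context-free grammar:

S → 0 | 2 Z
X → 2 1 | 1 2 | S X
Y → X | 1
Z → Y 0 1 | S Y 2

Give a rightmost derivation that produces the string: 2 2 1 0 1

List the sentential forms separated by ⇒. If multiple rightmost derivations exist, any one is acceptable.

S ⇒ 2 Z ⇒ 2 Y 0 1 ⇒ 2 X 0 1 ⇒ 2 2 1 0 1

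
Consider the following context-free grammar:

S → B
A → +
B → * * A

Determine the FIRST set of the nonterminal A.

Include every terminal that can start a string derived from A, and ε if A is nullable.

We compute FIRST(A) using the standard algorithm.
FIRST(A) = {+}
FIRST(B) = {*}
FIRST(S) = {*}
Therefore, FIRST(A) = {+}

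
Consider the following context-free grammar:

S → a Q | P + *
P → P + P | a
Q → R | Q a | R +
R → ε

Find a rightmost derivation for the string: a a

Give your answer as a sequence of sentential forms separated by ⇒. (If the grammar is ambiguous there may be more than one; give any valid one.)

S ⇒ a Q ⇒ a Q a ⇒ a R a ⇒ a a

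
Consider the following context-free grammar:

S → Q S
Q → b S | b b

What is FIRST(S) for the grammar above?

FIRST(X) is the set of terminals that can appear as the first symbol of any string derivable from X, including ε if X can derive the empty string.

We compute FIRST(S) using the standard algorithm.
FIRST(Q) = {b}
FIRST(S) = {b}
Therefore, FIRST(S) = {b}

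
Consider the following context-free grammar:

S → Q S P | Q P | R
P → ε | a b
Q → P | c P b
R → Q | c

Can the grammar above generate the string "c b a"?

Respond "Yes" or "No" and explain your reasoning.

No - no valid derivation exists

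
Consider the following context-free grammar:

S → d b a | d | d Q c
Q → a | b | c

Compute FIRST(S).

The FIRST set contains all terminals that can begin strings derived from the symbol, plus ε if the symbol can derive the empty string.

We compute FIRST(S) using the standard algorithm.
FIRST(Q) = {a, b, c}
FIRST(S) = {d}
Therefore, FIRST(S) = {d}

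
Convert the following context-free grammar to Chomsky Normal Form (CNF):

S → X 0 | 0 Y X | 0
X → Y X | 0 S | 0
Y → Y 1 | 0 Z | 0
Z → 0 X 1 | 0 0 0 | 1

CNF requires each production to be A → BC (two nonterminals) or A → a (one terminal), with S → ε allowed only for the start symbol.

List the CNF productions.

T0 → 0; S → 0; X → 0; T1 → 1; Y → 0; Z → 1; S → X T0; S → T0 X0; X0 → Y X; X → Y X; X → T0 S; Y → Y T1; Y → T0 Z; Z → T0 X1; X1 → X T1; Z → T0 X2; X2 → T0 T0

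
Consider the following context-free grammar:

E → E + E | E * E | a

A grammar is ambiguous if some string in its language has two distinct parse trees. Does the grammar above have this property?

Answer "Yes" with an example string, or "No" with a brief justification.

Yes - the string 'a * a + a + a + a + a' has two distinct parse trees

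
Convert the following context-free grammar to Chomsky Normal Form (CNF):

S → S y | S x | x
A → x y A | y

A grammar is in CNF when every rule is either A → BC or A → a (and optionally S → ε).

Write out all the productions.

TY → y; TX → x; S → x; A → y; S → S TY; S → S TX; A → TX X0; X0 → TY A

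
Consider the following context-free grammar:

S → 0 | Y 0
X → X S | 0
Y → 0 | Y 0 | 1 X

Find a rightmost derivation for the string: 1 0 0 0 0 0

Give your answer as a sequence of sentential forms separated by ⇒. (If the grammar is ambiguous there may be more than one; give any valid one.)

S ⇒ Y 0 ⇒ Y 0 0 ⇒ Y 0 0 0 ⇒ Y 0 0 0 0 ⇒ 1 X 0 0 0 0 ⇒ 1 0 0 0 0 0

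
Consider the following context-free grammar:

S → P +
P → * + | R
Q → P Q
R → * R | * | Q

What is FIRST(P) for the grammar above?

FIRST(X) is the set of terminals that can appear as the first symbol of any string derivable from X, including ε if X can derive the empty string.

We compute FIRST(P) using the standard algorithm.
FIRST(P) = {*}
FIRST(Q) = {*}
FIRST(R) = {*}
FIRST(S) = {*}
Therefore, FIRST(P) = {*}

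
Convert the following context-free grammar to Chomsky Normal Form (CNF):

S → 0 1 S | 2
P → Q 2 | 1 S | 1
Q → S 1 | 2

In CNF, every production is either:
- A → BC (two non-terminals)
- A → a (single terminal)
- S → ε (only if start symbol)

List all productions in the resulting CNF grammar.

T0 → 0; T1 → 1; S → 2; T2 → 2; P → 1; Q → 2; S → T0 X0; X0 → T1 S; P → Q T2; P → T1 S; Q → S T1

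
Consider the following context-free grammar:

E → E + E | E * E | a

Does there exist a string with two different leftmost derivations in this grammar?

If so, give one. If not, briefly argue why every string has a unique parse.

Yes - the string 'a + a * a + a + a * a' has two distinct leftmost derivations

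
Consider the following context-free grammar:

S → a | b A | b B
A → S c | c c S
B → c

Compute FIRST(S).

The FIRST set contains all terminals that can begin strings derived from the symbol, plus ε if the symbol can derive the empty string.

We compute FIRST(S) using the standard algorithm.
FIRST(A) = {a, b, c}
FIRST(B) = {c}
FIRST(S) = {a, b}
Therefore, FIRST(S) = {a, b}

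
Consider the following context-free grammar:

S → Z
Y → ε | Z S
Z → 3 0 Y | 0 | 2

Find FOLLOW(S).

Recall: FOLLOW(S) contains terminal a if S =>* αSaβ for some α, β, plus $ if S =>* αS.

We compute FOLLOW(S) using the standard algorithm.
FOLLOW(S) starts with {$}.
FIRST(S) = {0, 2, 3}
FIRST(Y) = {0, 2, 3, ε}
FIRST(Z) = {0, 2, 3}
FOLLOW(S) = {$, 0, 2, 3}
FOLLOW(Y) = {$, 0, 2, 3}
FOLLOW(Z) = {$, 0, 2, 3}
Therefore, FOLLOW(S) = {$, 0, 2, 3}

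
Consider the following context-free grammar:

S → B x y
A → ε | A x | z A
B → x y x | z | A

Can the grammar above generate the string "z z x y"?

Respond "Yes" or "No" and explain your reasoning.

Yes - a valid derivation exists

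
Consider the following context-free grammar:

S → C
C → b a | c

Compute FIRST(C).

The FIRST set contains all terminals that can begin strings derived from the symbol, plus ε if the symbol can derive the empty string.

We compute FIRST(C) using the standard algorithm.
FIRST(C) = {b, c}
FIRST(S) = {b, c}
Therefore, FIRST(C) = {b, c}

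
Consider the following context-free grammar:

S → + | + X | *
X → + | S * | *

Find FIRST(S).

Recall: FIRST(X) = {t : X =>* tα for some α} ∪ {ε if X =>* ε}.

We compute FIRST(S) using the standard algorithm.
FIRST(S) = {*, +}
FIRST(X) = {*, +}
Therefore, FIRST(S) = {*, +}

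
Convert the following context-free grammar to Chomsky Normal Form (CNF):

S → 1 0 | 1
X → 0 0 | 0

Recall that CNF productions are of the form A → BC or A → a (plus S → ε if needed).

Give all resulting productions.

T1 → 1; T0 → 0; S → 1; X → 0; S → T1 T0; X → T0 T0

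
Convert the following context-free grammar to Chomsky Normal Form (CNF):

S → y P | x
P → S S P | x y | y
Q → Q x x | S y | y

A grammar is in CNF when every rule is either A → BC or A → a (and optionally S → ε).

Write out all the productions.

TY → y; S → x; TX → x; P → y; Q → y; S → TY P; P → S X0; X0 → S P; P → TX TY; Q → Q X1; X1 → TX TX; Q → S TY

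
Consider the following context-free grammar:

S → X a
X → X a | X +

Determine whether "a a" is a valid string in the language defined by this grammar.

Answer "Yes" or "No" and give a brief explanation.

No - no valid derivation exists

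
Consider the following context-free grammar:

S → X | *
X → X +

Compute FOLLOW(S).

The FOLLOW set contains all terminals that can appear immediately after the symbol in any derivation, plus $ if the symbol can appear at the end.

We compute FOLLOW(S) using the standard algorithm.
FOLLOW(S) starts with {$}.
FIRST(S) = {*}
FIRST(X) = {}
FOLLOW(S) = {$}
FOLLOW(X) = {$, +}
Therefore, FOLLOW(S) = {$}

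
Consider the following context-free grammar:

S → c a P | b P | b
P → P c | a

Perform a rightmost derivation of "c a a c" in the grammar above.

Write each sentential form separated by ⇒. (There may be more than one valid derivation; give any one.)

S ⇒ c a P ⇒ c a P c ⇒ c a a c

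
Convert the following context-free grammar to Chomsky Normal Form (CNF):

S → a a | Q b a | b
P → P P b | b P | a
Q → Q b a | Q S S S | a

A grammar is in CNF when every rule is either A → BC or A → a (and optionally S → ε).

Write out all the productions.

TA → a; TB → b; S → b; P → a; Q → a; S → TA TA; S → Q X0; X0 → TB TA; P → P X1; X1 → P TB; P → TB P; Q → Q X2; X2 → TB TA; Q → Q X3; X3 → S X4; X4 → S S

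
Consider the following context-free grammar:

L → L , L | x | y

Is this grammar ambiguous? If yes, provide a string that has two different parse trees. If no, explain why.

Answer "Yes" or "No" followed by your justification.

Yes - the string 'y , y , y , x' has two distinct leftmost derivations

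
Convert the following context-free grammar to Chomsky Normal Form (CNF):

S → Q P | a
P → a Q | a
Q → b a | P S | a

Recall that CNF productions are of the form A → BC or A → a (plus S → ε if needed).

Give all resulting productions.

S → a; TA → a; P → a; TB → b; Q → a; S → Q P; P → TA Q; Q → TB TA; Q → P S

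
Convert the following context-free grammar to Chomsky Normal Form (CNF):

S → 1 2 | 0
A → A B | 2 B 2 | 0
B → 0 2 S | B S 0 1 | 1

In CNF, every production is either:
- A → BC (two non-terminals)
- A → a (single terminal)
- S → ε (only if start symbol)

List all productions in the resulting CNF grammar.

T1 → 1; T2 → 2; S → 0; A → 0; T0 → 0; B → 1; S → T1 T2; A → A B; A → T2 X0; X0 → B T2; B → T0 X1; X1 → T2 S; B → B X2; X2 → S X3; X3 → T0 T1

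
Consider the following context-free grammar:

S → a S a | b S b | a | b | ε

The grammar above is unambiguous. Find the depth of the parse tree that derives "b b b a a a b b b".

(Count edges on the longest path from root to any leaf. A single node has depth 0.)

5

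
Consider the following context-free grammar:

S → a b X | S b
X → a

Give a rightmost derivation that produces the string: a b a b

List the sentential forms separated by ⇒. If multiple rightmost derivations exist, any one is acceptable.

S ⇒ S b ⇒ a b X b ⇒ a b a b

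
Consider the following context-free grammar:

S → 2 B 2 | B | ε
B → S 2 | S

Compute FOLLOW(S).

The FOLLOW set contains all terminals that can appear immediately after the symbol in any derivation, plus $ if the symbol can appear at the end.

We compute FOLLOW(S) using the standard algorithm.
FOLLOW(S) starts with {$}.
FIRST(B) = {2, ε}
FIRST(S) = {2, ε}
FOLLOW(B) = {$, 2}
FOLLOW(S) = {$, 2}
Therefore, FOLLOW(S) = {$, 2}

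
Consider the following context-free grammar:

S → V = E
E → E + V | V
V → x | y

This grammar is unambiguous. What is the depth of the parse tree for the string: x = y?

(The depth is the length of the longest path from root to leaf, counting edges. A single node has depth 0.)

3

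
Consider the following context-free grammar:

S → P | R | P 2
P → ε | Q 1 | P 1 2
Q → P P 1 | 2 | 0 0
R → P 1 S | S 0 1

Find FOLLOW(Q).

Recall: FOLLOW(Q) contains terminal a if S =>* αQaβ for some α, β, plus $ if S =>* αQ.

We compute FOLLOW(Q) using the standard algorithm.
FOLLOW(S) starts with {$}.
FIRST(P) = {0, 1, 2, ε}
FIRST(Q) = {0, 1, 2}
FIRST(R) = {0, 1, 2}
FIRST(S) = {0, 1, 2, ε}
FOLLOW(P) = {$, 0, 1, 2}
FOLLOW(Q) = {1}
FOLLOW(R) = {$, 0}
FOLLOW(S) = {$, 0}
Therefore, FOLLOW(Q) = {1}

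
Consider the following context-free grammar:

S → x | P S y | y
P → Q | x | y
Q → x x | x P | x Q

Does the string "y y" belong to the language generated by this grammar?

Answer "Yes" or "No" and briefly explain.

No - no valid derivation exists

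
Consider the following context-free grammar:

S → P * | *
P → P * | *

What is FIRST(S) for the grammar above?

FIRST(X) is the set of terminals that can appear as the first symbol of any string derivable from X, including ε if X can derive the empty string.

We compute FIRST(S) using the standard algorithm.
FIRST(P) = {*}
FIRST(S) = {*}
Therefore, FIRST(S) = {*}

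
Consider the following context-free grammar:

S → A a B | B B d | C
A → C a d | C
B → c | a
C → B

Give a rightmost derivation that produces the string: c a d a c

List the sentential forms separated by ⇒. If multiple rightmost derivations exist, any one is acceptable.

S ⇒ A a B ⇒ A a c ⇒ C a d a c ⇒ B a d a c ⇒ c a d a c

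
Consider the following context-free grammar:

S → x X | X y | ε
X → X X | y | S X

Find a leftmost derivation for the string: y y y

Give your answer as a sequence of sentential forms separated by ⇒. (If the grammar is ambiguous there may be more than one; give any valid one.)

S ⇒ X y ⇒ X X y ⇒ y X y ⇒ y y y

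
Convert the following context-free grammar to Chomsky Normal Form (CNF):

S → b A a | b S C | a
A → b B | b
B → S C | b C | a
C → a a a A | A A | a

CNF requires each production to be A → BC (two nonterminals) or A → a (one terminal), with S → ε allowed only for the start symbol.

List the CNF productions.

TB → b; TA → a; S → a; A → b; B → a; C → a; S → TB X0; X0 → A TA; S → TB X1; X1 → S C; A → TB B; B → S C; B → TB C; C → TA X2; X2 → TA X3; X3 → TA A; C → A A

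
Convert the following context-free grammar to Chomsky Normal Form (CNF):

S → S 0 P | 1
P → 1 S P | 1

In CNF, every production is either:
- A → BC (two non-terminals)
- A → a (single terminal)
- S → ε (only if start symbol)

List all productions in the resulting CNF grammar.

T0 → 0; S → 1; T1 → 1; P → 1; S → S X0; X0 → T0 P; P → T1 X1; X1 → S P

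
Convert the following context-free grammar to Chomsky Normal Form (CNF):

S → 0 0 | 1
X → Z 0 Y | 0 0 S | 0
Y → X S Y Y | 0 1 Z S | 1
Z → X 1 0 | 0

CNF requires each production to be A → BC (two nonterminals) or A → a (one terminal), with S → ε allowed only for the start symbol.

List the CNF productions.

T0 → 0; S → 1; X → 0; T1 → 1; Y → 1; Z → 0; S → T0 T0; X → Z X0; X0 → T0 Y; X → T0 X1; X1 → T0 S; Y → X X2; X2 → S X3; X3 → Y Y; Y → T0 X4; X4 → T1 X5; X5 → Z S; Z → X X6; X6 → T1 T0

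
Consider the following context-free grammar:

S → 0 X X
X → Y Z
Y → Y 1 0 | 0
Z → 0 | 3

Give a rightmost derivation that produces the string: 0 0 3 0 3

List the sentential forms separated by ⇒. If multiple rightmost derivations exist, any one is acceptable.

S ⇒ 0 X X ⇒ 0 X Y Z ⇒ 0 X Y 3 ⇒ 0 X 0 3 ⇒ 0 Y Z 0 3 ⇒ 0 Y 3 0 3 ⇒ 0 0 3 0 3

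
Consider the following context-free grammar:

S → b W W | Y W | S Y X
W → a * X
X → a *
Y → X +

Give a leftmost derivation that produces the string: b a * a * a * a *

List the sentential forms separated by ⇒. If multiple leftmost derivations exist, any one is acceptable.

S ⇒ b W W ⇒ b a * X W ⇒ b a * a * W ⇒ b a * a * a * X ⇒ b a * a * a * a *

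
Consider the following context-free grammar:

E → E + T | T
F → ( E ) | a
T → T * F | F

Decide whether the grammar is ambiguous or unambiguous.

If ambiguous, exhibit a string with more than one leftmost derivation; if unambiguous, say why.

Unambiguous - every string in the language has a unique leftmost derivation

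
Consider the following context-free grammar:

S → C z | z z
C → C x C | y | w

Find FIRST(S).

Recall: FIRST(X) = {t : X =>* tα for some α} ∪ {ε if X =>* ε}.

We compute FIRST(S) using the standard algorithm.
FIRST(C) = {w, y}
FIRST(S) = {w, y, z}
Therefore, FIRST(S) = {w, y, z}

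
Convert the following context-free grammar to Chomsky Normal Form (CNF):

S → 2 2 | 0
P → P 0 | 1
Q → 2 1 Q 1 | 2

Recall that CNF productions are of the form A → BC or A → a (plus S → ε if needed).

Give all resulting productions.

T2 → 2; S → 0; T0 → 0; P → 1; T1 → 1; Q → 2; S → T2 T2; P → P T0; Q → T2 X0; X0 → T1 X1; X1 → Q T1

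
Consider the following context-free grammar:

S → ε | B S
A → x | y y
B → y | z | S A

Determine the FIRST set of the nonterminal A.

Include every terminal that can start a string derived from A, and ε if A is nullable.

We compute FIRST(A) using the standard algorithm.
FIRST(A) = {x, y}
FIRST(B) = {x, y, z}
FIRST(S) = {x, y, z, ε}
Therefore, FIRST(A) = {x, y}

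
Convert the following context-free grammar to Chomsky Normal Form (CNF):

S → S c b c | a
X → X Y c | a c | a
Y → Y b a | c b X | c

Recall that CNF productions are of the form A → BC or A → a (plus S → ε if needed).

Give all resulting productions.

TC → c; TB → b; S → a; TA → a; X → a; Y → c; S → S X0; X0 → TC X1; X1 → TB TC; X → X X2; X2 → Y TC; X → TA TC; Y → Y X3; X3 → TB TA; Y → TC X4; X4 → TB X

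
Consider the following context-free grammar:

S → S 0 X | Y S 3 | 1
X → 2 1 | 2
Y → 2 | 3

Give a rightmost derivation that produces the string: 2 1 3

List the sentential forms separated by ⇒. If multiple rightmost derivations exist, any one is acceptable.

S ⇒ Y S 3 ⇒ Y 1 3 ⇒ 2 1 3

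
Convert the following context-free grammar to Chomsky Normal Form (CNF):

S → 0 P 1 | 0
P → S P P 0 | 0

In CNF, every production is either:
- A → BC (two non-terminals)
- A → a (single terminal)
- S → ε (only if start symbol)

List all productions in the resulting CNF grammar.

T0 → 0; T1 → 1; S → 0; P → 0; S → T0 X0; X0 → P T1; P → S X1; X1 → P X2; X2 → P T0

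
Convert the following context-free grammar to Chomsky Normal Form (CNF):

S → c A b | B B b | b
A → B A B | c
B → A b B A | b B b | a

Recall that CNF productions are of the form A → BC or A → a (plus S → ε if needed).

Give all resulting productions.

TC → c; TB → b; S → b; A → c; B → a; S → TC X0; X0 → A TB; S → B X1; X1 → B TB; A → B X2; X2 → A B; B → A X3; X3 → TB X4; X4 → B A; B → TB X5; X5 → B TB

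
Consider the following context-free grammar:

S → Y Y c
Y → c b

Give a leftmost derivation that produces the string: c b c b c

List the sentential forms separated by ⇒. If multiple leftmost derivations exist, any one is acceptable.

S ⇒ Y Y c ⇒ c b Y c ⇒ c b c b c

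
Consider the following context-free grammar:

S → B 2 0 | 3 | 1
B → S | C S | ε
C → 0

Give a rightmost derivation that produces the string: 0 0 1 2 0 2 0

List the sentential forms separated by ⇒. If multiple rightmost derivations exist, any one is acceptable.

S ⇒ B 2 0 ⇒ C S 2 0 ⇒ C B 2 0 2 0 ⇒ C C S 2 0 2 0 ⇒ C C 1 2 0 2 0 ⇒ C 0 1 2 0 2 0 ⇒ 0 0 1 2 0 2 0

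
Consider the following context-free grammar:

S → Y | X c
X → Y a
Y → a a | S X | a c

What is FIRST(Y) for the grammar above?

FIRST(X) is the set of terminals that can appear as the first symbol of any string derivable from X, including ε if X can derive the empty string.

We compute FIRST(Y) using the standard algorithm.
FIRST(S) = {a}
FIRST(X) = {a}
FIRST(Y) = {a}
Therefore, FIRST(Y) = {a}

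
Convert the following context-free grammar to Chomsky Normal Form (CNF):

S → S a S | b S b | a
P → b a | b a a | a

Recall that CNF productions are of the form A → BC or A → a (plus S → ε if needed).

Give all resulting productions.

TA → a; TB → b; S → a; P → a; S → S X0; X0 → TA S; S → TB X1; X1 → S TB; P → TB TA; P → TB X2; X2 → TA TA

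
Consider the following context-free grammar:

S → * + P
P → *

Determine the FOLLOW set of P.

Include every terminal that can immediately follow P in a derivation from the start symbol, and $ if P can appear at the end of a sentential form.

We compute FOLLOW(P) using the standard algorithm.
FOLLOW(S) starts with {$}.
FIRST(P) = {*}
FIRST(S) = {*}
FOLLOW(P) = {$}
FOLLOW(S) = {$}
Therefore, FOLLOW(P) = {$}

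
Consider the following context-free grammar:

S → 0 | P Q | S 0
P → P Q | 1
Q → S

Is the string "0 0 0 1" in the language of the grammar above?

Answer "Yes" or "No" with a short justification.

No - no valid derivation exists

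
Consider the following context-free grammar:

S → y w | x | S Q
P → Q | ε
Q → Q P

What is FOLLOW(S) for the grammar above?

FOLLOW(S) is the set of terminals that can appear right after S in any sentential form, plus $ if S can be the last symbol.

We compute FOLLOW(S) using the standard algorithm.
FOLLOW(S) starts with {$}.
FIRST(P) = {ε}
FIRST(Q) = {}
FIRST(S) = {x, y}
FOLLOW(P) = {$}
FOLLOW(Q) = {$}
FOLLOW(S) = {$}
Therefore, FOLLOW(S) = {$}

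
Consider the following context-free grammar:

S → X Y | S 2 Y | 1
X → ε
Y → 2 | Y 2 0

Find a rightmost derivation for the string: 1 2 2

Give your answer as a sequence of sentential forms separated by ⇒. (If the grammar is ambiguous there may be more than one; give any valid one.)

S ⇒ S 2 Y ⇒ S 2 2 ⇒ 1 2 2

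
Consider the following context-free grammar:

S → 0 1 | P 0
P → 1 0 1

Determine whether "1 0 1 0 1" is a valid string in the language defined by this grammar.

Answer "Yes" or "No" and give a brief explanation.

No - no valid derivation exists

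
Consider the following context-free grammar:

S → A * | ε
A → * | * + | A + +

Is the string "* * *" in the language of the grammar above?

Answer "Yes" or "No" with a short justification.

No - no valid derivation exists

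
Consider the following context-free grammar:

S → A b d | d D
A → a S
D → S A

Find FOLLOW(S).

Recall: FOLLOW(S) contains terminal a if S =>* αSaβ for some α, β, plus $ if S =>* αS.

We compute FOLLOW(S) using the standard algorithm.
FOLLOW(S) starts with {$}.
FIRST(A) = {a}
FIRST(D) = {a, d}
FIRST(S) = {a, d}
FOLLOW(A) = {$, a, b}
FOLLOW(D) = {$, a, b}
FOLLOW(S) = {$, a, b}
Therefore, FOLLOW(S) = {$, a, b}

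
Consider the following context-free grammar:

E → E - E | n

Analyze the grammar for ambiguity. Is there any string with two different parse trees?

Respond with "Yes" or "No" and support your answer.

Yes - the string 'n - n - n - n - n' has two distinct parse trees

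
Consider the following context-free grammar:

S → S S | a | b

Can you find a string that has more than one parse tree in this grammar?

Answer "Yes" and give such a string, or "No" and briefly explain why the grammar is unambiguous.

Yes - the string 'b b b a b' has two distinct parse trees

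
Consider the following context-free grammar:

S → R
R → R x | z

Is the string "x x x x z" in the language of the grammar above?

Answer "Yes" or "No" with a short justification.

No - no valid derivation exists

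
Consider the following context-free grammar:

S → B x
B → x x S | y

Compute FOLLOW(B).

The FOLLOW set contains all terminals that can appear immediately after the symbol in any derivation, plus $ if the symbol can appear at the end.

We compute FOLLOW(B) using the standard algorithm.
FOLLOW(S) starts with {$}.
FIRST(B) = {x, y}
FIRST(S) = {x, y}
FOLLOW(B) = {x}
FOLLOW(S) = {$, x}
Therefore, FOLLOW(B) = {x}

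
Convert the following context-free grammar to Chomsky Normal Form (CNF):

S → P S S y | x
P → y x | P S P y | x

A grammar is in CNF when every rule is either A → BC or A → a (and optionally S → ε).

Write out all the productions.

TY → y; S → x; TX → x; P → x; S → P X0; X0 → S X1; X1 → S TY; P → TY TX; P → P X2; X2 → S X3; X3 → P TY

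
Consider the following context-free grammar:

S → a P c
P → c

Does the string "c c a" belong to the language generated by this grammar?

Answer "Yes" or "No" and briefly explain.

No - no valid derivation exists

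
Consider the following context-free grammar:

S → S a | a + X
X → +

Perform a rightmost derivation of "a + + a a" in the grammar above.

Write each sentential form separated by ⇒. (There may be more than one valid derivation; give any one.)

S ⇒ S a ⇒ S a a ⇒ a + X a a ⇒ a + + a a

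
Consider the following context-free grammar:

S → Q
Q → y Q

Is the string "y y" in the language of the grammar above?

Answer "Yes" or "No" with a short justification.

No - no valid derivation exists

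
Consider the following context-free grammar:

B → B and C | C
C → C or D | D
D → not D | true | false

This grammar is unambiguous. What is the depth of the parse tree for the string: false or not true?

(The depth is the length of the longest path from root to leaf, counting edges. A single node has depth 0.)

4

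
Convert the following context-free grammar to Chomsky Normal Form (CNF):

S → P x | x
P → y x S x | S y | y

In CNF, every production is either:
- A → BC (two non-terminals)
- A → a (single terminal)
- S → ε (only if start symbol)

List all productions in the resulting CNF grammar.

TX → x; S → x; TY → y; P → y; S → P TX; P → TY X0; X0 → TX X1; X1 → S TX; P → S TY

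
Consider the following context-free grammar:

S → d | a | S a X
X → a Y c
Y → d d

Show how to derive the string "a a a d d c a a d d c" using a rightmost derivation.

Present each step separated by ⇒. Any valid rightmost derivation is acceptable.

S ⇒ S a X ⇒ S a a Y c ⇒ S a a d d c ⇒ S a X a a d d c ⇒ S a a Y c a a d d c ⇒ S a a d d c a a d d c ⇒ a a a d d c a a d d c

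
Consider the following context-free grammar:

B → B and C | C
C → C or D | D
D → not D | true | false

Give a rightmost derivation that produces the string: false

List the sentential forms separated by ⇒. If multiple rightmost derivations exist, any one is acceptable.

B ⇒ C ⇒ D ⇒ false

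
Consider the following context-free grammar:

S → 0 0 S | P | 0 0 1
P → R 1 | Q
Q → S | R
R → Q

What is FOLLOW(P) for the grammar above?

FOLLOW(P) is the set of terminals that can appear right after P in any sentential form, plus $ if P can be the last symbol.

We compute FOLLOW(P) using the standard algorithm.
FOLLOW(S) starts with {$}.
FIRST(P) = {0}
FIRST(Q) = {0}
FIRST(R) = {0}
FIRST(S) = {0}
FOLLOW(P) = {$, 1}
FOLLOW(Q) = {$, 1}
FOLLOW(R) = {$, 1}
FOLLOW(S) = {$, 1}
Therefore, FOLLOW(P) = {$, 1}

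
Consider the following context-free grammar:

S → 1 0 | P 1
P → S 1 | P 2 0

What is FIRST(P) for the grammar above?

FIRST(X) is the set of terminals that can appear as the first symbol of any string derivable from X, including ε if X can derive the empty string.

We compute FIRST(P) using the standard algorithm.
FIRST(P) = {1}
FIRST(S) = {1}
Therefore, FIRST(P) = {1}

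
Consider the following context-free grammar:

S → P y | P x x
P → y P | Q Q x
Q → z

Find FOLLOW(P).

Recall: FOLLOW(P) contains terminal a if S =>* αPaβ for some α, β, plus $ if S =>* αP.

We compute FOLLOW(P) using the standard algorithm.
FOLLOW(S) starts with {$}.
FIRST(P) = {y, z}
FIRST(Q) = {z}
FIRST(S) = {y, z}
FOLLOW(P) = {x, y}
FOLLOW(Q) = {x, z}
FOLLOW(S) = {$}
Therefore, FOLLOW(P) = {x, y}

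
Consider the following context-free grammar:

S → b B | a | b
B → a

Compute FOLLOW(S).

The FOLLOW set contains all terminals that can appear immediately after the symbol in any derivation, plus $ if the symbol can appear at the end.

We compute FOLLOW(S) using the standard algorithm.
FOLLOW(S) starts with {$}.
FIRST(B) = {a}
FIRST(S) = {a, b}
FOLLOW(B) = {$}
FOLLOW(S) = {$}
Therefore, FOLLOW(S) = {$}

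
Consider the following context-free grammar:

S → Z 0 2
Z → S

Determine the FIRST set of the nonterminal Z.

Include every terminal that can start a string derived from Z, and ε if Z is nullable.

We compute FIRST(Z) using the standard algorithm.
FIRST(S) = {}
FIRST(Z) = {}
Therefore, FIRST(Z) = {}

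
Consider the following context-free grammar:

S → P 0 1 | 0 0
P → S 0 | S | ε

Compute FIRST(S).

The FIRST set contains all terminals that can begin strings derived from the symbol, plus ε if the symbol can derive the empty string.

We compute FIRST(S) using the standard algorithm.
FIRST(P) = {0, ε}
FIRST(S) = {0}
Therefore, FIRST(S) = {0}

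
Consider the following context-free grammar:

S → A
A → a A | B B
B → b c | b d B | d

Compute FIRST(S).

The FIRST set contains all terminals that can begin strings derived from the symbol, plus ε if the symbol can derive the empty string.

We compute FIRST(S) using the standard algorithm.
FIRST(A) = {a, b, d}
FIRST(B) = {b, d}
FIRST(S) = {a, b, d}
Therefore, FIRST(S) = {a, b, d}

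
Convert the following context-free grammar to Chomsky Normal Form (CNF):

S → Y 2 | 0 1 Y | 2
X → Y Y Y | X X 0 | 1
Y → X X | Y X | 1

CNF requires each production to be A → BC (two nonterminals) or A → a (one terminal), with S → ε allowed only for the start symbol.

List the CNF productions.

T2 → 2; T0 → 0; T1 → 1; S → 2; X → 1; Y → 1; S → Y T2; S → T0 X0; X0 → T1 Y; X → Y X1; X1 → Y Y; X → X X2; X2 → X T0; Y → X X; Y → Y X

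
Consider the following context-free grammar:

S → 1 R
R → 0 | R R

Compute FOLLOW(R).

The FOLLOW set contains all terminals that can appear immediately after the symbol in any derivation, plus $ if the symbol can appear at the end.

We compute FOLLOW(R) using the standard algorithm.
FOLLOW(S) starts with {$}.
FIRST(R) = {0}
FIRST(S) = {1}
FOLLOW(R) = {$, 0}
FOLLOW(S) = {$}
Therefore, FOLLOW(R) = {$, 0}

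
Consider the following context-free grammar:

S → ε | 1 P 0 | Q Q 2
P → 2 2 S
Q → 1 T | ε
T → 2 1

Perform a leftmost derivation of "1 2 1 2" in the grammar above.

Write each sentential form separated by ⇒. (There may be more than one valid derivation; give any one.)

S ⇒ Q Q 2 ⇒ 1 T Q 2 ⇒ 1 2 1 Q 2 ⇒ 1 2 1 2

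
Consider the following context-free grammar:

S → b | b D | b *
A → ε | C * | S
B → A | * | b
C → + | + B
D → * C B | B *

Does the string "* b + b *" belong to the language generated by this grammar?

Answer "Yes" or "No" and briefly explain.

No - no valid derivation exists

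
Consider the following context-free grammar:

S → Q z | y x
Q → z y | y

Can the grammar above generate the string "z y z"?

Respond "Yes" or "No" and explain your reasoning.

Yes - a valid derivation exists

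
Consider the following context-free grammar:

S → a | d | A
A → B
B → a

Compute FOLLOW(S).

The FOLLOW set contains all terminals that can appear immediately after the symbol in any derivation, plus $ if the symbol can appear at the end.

We compute FOLLOW(S) using the standard algorithm.
FOLLOW(S) starts with {$}.
FIRST(A) = {a}
FIRST(B) = {a}
FIRST(S) = {a, d}
FOLLOW(A) = {$}
FOLLOW(B) = {$}
FOLLOW(S) = {$}
Therefore, FOLLOW(S) = {$}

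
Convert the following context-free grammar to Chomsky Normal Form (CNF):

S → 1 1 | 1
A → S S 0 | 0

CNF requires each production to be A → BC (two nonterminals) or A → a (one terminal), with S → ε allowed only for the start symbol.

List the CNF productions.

T1 → 1; S → 1; T0 → 0; A → 0; S → T1 T1; A → S X0; X0 → S T0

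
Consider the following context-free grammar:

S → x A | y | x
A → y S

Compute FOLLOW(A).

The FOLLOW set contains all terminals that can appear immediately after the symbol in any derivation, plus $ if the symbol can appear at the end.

We compute FOLLOW(A) using the standard algorithm.
FOLLOW(S) starts with {$}.
FIRST(A) = {y}
FIRST(S) = {x, y}
FOLLOW(A) = {$}
FOLLOW(S) = {$}
Therefore, FOLLOW(A) = {$}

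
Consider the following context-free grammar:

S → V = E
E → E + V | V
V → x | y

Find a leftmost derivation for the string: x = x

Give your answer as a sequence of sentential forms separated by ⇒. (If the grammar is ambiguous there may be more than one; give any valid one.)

S ⇒ V = E ⇒ x = E ⇒ x = V ⇒ x = x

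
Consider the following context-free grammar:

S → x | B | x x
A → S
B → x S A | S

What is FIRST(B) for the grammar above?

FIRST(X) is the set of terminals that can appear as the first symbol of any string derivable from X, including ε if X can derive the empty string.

We compute FIRST(B) using the standard algorithm.
FIRST(A) = {x}
FIRST(B) = {x}
FIRST(S) = {x}
Therefore, FIRST(B) = {x}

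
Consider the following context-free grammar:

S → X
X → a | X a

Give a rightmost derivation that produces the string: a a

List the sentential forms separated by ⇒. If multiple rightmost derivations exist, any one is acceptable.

S ⇒ X ⇒ X a ⇒ a a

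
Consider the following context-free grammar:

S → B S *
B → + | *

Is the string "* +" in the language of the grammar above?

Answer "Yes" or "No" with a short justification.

No - no valid derivation exists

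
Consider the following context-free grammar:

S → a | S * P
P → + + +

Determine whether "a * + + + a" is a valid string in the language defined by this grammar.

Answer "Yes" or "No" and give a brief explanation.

No - no valid derivation exists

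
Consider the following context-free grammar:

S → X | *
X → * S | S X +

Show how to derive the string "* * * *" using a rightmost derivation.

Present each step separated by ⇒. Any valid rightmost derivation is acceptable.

S ⇒ X ⇒ * S ⇒ * X ⇒ * * S ⇒ * * X ⇒ * * * S ⇒ * * * *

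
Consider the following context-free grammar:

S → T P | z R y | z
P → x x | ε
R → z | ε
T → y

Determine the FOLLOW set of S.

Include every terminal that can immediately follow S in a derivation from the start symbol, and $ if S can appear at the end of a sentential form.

We compute FOLLOW(S) using the standard algorithm.
FOLLOW(S) starts with {$}.
FIRST(P) = {x, ε}
FIRST(R) = {z, ε}
FIRST(S) = {y, z}
FIRST(T) = {y}
FOLLOW(P) = {$}
FOLLOW(R) = {y}
FOLLOW(S) = {$}
FOLLOW(T) = {$, x}
Therefore, FOLLOW(S) = {$}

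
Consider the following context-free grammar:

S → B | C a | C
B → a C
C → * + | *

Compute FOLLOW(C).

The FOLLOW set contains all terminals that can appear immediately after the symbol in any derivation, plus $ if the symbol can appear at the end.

We compute FOLLOW(C) using the standard algorithm.
FOLLOW(S) starts with {$}.
FIRST(B) = {a}
FIRST(C) = {*}
FIRST(S) = {*, a}
FOLLOW(B) = {$}
FOLLOW(C) = {$, a}
FOLLOW(S) = {$}
Therefore, FOLLOW(C) = {$, a}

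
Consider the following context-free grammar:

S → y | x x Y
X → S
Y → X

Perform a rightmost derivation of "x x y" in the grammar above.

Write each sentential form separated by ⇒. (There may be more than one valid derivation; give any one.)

S ⇒ x x Y ⇒ x x X ⇒ x x S ⇒ x x y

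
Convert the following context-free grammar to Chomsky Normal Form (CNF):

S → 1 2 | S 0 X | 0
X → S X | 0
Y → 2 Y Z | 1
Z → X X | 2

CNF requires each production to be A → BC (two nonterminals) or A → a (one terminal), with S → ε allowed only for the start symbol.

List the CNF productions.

T1 → 1; T2 → 2; T0 → 0; S → 0; X → 0; Y → 1; Z → 2; S → T1 T2; S → S X0; X0 → T0 X; X → S X; Y → T2 X1; X1 → Y Z; Z → X X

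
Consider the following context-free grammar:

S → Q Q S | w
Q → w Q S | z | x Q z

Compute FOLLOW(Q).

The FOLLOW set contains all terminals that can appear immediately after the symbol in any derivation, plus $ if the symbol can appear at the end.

We compute FOLLOW(Q) using the standard algorithm.
FOLLOW(S) starts with {$}.
FIRST(Q) = {w, x, z}
FIRST(S) = {w, x, z}
FOLLOW(Q) = {w, x, z}
FOLLOW(S) = {$, w, x, z}
Therefore, FOLLOW(Q) = {w, x, z}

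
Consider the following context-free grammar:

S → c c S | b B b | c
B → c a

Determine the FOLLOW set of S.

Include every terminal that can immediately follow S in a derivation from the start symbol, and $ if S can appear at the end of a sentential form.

We compute FOLLOW(S) using the standard algorithm.
FOLLOW(S) starts with {$}.
FIRST(B) = {c}
FIRST(S) = {b, c}
FOLLOW(B) = {b}
FOLLOW(S) = {$}
Therefore, FOLLOW(S) = {$}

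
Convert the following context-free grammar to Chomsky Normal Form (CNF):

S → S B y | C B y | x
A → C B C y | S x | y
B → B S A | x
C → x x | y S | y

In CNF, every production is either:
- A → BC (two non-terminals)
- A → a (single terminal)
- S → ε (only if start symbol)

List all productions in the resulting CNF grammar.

TY → y; S → x; TX → x; A → y; B → x; C → y; S → S X0; X0 → B TY; S → C X1; X1 → B TY; A → C X2; X2 → B X3; X3 → C TY; A → S TX; B → B X4; X4 → S A; C → TX TX; C → TY S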